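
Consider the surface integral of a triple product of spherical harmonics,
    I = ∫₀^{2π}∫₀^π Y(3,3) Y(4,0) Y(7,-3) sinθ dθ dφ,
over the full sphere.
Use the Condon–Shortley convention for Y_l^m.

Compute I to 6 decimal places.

m-sum 0 ✓  L=14 even ✓  1≤7≤7 ✓
Π(2lᵢ+1) = 7×9×15 = 945
triangle coeff Δ(3,4,7) = 1/45045
Σ_t [0,0]: t=0:+1/20736 = 1/20736
(3j)²=35/1287 [(3 4 7; 0 0 0)], sign=-1
Σ_t [0,0]: t=0:+1/414720 = 1/414720
(3j)²=2/429 [(3 4 7; 3 0 -3)], sign=+1
⇒ 4πI² = 2450/20449
I = (-1)√(2450/20449/(4π)) = -0.09764322

-0.097643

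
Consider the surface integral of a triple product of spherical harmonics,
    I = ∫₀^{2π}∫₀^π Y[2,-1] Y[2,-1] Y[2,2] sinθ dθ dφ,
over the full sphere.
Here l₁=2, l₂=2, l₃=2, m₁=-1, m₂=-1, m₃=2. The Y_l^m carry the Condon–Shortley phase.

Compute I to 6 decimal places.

0.220728

Checks pass: Σm=0; 6 even; l₃=2∈[0,4].
(2·2+1)(2·2+1)(2·2+1) = 125
Δ: 2! 2! 2! / 7! → 1/630
sum: t=0:+1/8 t=1:−1/1 t=2:+1/8 = -3/4
3j²(2 2 2; 0 0 0) = Δ·Π!·Σ² = 2/35  (sign -1)
sum: t=1:−1/4 = -1/4
3j²(2 2 2; -1 -1 2) = Δ·Π!·Σ² = 3/35  (sign -1)
combine: 4πI² = 125·2/35·3/35 = 30/49
take √, sign +1: I = 0.22072812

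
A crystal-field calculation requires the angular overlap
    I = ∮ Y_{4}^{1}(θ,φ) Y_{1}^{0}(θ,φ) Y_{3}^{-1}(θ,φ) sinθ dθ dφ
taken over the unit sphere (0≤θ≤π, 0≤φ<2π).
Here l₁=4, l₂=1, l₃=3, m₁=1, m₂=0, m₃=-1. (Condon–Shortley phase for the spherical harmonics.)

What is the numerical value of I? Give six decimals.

-0.238414

Checks pass: Σm=0; 8 even; l₃=3∈[3,5].
(2·4+1)(2·1+1)(2·3+1) = 189
Δ: 2! 6! 0! / 9! → 1/252
sum: t=1:−1/36 = -1/36
3j²(4 1 3; 0 0 0) = Δ·Π!·Σ² = 4/63  (sign +1)
sum: t=1:−1/48 = -1/48
3j²(4 1 3; 1 0 -1) = Δ·Π!·Σ² = 5/84  (sign -1)
combine: 4πI² = 189·4/63·5/84 = 5/7
take √, sign -1: I = -0.23841361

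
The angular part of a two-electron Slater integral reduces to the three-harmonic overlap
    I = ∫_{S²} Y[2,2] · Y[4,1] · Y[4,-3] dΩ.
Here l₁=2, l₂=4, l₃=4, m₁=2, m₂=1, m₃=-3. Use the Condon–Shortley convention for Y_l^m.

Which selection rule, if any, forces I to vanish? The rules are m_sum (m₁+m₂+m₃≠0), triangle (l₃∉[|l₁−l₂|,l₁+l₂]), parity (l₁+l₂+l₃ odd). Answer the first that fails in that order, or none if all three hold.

Σmᵢ = 0  ✓
l₃∈[|l₁−l₂|,l₁+l₂]=[2,6], have l₃=4  ✓
Σlᵢ = 10 ⇒ even  ✓

none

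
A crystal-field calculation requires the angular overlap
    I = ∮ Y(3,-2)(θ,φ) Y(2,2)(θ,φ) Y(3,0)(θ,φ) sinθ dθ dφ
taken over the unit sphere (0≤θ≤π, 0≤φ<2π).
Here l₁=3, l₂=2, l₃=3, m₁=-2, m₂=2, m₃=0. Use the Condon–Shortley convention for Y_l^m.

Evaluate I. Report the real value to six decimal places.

-0.188063

m-sum 0 ✓  L=8 even ✓  1≤3≤5 ✓
Π(2lᵢ+1) = 7×5×7 = 245
triangle coeff Δ(3,2,3) = 1/3780
Σ_t [0,2]: t=0:+1/24 t=1:−1/4 t=2:+1/24 = -1/6
(3j)²=4/105 [(3 2 3; 0 0 0)], sign=+1
Σ_t [2,2]: t=2:+1/24 = 1/24
(3j)²=1/21 [(3 2 3; -2 2 0)], sign=-1
⇒ 4πI² = 4/9
I = (-1)√(4/9/(4π)) = -0.18806319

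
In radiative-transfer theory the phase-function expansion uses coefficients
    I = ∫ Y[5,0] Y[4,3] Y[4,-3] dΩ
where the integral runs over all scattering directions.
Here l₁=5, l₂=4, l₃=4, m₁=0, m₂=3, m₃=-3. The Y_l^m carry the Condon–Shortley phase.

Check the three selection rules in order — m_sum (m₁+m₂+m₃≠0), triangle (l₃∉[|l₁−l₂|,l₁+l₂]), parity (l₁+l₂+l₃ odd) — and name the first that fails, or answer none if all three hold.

parity

Σmᵢ = 0  ✓
l₃∈[|l₁−l₂|,l₁+l₂]=[1,9], have l₃=4  ✓
Σlᵢ = 13 ⇒ odd  ✗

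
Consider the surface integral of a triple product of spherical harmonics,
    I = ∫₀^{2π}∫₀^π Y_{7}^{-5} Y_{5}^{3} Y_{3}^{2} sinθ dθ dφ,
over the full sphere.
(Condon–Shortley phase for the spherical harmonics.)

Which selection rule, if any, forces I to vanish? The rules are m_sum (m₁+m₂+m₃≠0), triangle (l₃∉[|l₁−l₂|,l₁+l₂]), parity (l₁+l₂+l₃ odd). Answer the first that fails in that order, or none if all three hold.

parity

Σmᵢ = 0  ✓
l₃∈[|l₁−l₂|,l₁+l₂]=[2,12], have l₃=3  ✓
Σlᵢ = 15 ⇒ odd  ✗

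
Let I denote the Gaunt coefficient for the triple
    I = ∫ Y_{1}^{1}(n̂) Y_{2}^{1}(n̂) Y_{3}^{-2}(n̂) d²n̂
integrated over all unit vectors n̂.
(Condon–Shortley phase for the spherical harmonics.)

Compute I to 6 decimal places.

Rules hold: Σm=0, L=6 even, 1≤3≤3.
N = 3·5·7 = 105
Δ = 0!·2!·4!/7! = 1/105
Racah Σ t=0..0: t=0:+1/4 = 1/4
⇒ 3j(1 2 3; 0 0 0)² = 3/35, sgn -1
Racah Σ t=0..0: t=0:+1/12 = 1/12
⇒ 3j(1 2 3; 1 1 -2)² = 2/21, sgn -1
4πI² = N·(3j₀)²·(3jₘ)² = 6/7
I = +1·√(0.857143/4π) = 0.26116903

0.261169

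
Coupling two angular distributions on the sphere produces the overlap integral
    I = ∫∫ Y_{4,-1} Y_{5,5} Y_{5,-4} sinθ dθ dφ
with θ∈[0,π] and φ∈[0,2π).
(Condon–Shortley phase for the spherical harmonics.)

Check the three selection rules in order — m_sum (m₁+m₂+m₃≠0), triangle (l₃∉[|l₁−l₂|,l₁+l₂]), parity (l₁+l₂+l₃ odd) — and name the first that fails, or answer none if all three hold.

Σmᵢ = 0  ✓
l₃∈[|l₁−l₂|,l₁+l₂]=[1,9], have l₃=5  ✓
Σlᵢ = 14 ⇒ even  ✓

none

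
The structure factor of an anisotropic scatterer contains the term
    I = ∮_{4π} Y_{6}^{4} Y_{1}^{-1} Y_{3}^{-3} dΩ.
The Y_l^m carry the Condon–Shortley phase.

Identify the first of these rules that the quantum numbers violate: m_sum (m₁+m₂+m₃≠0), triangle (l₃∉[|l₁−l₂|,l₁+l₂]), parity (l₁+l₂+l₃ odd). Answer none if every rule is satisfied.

triangle

m₁+m₂+m₃ = 4 − 1 − 3 = 0  ✓
triangle: |6−1|=5 ≤ l₃=3 ≤ 6+1=7  ✗
parity: l₁+l₂+l₃ = 10 is even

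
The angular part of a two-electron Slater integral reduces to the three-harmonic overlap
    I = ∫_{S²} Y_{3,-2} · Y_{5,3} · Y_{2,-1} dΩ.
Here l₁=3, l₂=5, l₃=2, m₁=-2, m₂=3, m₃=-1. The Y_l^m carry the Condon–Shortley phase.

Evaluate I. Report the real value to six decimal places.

-0.253584

Rules hold: Σm=0, L=10 even, 2≤2≤8.
N = 7·11·5 = 385
Δ = 6!·0!·4!/11! = 1/2310
Racah Σ t=3..3: t=3:−1/144 = -1/144
⇒ 3j(3 5 2; 0 0 0)² = 10/231, sgn -1
Racah Σ t=5..5: t=5:−1/720 = -1/720
⇒ 3j(3 5 2; -2 3 -1)² = 8/165, sgn +1
4πI² = N·(3j₀)²·(3jₘ)² = 80/99
I = -1·√(0.808081/4π) = -0.25358436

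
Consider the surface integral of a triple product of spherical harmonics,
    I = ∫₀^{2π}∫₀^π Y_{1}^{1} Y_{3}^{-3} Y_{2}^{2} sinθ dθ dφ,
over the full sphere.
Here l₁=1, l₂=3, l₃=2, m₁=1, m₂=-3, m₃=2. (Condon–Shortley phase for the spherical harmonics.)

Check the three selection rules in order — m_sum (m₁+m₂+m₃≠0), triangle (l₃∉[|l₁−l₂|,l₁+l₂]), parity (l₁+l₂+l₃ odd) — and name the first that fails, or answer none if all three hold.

none

azimuthal sum: 1 − 3 + 2 = 0  ✓
2 ≤ 2 ≤ 4 (triangle on l)  ✓
L = 1 + 3 + 2 = 6 (even)  ✓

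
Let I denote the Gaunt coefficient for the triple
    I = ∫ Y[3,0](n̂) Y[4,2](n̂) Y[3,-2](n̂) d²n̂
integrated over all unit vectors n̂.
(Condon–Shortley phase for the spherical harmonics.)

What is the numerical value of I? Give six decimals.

Rules hold: Σm=0, L=10 even, 1≤3≤7.
N = 7·9·7 = 441
Δ = 4!·2!·4!/11! = 1/34650
Racah Σ t=1..3: t=1:−1/72 t=2:+1/16 t=3:−1/72 = 5/144
⇒ 3j(3 4 3; 0 0 0)² = 2/77, sgn -1
Racah Σ t=2..3: t=2:+1/96 t=3:−1/72 = -1/288
⇒ 3j(3 4 3; 0 2 -2)² = 1/462, sgn +1
4πI² = N·(3j₀)²·(3jₘ)² = 3/121
I = -1·√(0.0247934/4π) = -0.04441841

-0.044418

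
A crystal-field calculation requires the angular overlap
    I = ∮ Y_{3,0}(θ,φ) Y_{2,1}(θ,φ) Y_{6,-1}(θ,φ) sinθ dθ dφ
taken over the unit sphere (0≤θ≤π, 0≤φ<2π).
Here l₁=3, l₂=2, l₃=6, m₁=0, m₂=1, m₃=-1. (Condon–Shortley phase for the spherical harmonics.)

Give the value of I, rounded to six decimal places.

triangle: need 1≤l₃≤5, have 6; I=0

0.000000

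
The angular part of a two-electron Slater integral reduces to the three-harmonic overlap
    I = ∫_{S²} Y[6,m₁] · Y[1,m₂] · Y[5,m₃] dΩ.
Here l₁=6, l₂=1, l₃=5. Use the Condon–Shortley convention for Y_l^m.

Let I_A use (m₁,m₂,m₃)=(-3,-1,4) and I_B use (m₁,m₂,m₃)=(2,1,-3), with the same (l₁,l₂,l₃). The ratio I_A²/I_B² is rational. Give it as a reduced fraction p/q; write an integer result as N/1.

1/2

l's match ⇒ only the (l;m) 3-j factors differ between A and B.
A: triangle coeff Δ(6,1,5) = 1/858; Σ_t [0,0]: t=0:+1/725760 = 1/725760; (3j)²=1/286 [(6 1 5; -3 -1 4)], sign=-1
B: triangle coeff Δ(6,1,5) = 1/858; Σ_t [2,2]: t=2:+1/161280 = 1/161280; (3j)²=1/143 [(6 1 5; 2 1 -3)], sign=+1
I_A²/I_B² = (1/286)/(1/143) = 1/2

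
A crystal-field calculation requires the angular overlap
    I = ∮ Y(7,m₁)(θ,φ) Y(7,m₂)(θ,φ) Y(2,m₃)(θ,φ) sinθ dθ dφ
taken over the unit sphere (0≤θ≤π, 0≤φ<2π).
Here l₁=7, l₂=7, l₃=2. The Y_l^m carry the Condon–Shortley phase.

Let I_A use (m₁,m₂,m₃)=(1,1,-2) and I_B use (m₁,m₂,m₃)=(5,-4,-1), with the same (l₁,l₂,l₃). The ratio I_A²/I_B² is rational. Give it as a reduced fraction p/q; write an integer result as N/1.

l's match ⇒ only the (l;m) 3-j factors differ between A and B.
A: triangle coeff Δ(7,7,2) = 1/185640; Σ_t [6,6]: t=6:+1/2073600 = 1/2073600; (3j)²=28/1105 [(7 7 2; 1 1 -2)], sign=+1
B: triangle coeff Δ(7,7,2) = 1/185640; Σ_t [1,2]: t=1:−1/79833600 t=2:+1/14515200 = 1/17740800; (3j)²=729/30940 [(7 7 2; 5 -4 -1)], sign=-1
I_A²/I_B² = (28/1105)/(729/30940) = 784/729

784/729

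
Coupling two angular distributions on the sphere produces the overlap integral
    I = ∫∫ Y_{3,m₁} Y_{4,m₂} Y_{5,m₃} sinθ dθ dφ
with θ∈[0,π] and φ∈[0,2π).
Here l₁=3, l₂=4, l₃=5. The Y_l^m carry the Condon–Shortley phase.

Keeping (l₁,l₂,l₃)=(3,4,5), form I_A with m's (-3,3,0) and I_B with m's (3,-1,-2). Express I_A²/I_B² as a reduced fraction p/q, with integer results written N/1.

3/10

l's match ⇒ only the (l;m) 3-j factors differ between A and B.
A: triangle coeff Δ(3,4,5) = 1/180180; Σ_t [2,2]: t=2:+1/5760 = 1/5760; (3j)²=5/572 [(3 4 5; -3 3 0)], sign=-1
B: triangle coeff Δ(3,4,5) = 1/180180; Σ_t [0,0]: t=0:+1/1728 = 1/1728; (3j)²=25/858 [(3 4 5; 3 -1 -2)], sign=-1
I_A²/I_B² = (5/572)/(25/858) = 3/10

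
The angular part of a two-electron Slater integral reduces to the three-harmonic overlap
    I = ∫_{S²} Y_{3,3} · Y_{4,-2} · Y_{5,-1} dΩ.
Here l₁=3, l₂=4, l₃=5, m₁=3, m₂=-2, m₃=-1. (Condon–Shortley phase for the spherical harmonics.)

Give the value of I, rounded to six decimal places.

Rules hold: Σm=0, L=12 even, 1≤5≤7.
N = 7·9·11 = 693
Δ = 2!·4!·6!/13! = 1/180180
Racah Σ t=0..2: t=0:+1/576 t=1:−1/144 t=2:+1/576 = -1/288
⇒ 3j(3 4 5; 0 0 0)² = 20/1001, sgn +1
Racah Σ t=0..0: t=0:+1/2304 = 1/2304
⇒ 3j(3 4 5; 3 -2 -1)² = 75/4004, sgn +1
4πI² = N·(3j₀)²·(3jₘ)² = 3375/13013
I = +1·√(0.259356/4π) = 0.14366244

0.143662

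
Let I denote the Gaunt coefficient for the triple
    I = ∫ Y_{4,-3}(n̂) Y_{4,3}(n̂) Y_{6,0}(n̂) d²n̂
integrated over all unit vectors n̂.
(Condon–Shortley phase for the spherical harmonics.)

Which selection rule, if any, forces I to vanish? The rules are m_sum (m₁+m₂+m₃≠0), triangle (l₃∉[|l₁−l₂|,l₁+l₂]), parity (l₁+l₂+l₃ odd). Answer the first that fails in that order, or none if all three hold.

none

m₁+m₂+m₃ = -3 + 3 + 0 = 0  ✓
triangle: |4−4|=0 ≤ l₃=6 ≤ 4+4=8  ✓
parity: l₁+l₂+l₃ = 14 is even  ✓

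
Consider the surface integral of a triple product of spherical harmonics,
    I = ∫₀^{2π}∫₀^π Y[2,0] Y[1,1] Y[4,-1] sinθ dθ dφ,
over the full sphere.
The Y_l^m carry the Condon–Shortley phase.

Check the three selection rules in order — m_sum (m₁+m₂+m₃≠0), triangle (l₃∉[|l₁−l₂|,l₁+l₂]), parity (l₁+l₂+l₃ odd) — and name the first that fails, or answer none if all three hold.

triangle

azimuthal sum: 0 + 1 − 1 = 0  ✓
1 ≤ 4 ≤ 3 (triangle on l)  ✗
L = 2 + 1 + 4 = 7 (odd)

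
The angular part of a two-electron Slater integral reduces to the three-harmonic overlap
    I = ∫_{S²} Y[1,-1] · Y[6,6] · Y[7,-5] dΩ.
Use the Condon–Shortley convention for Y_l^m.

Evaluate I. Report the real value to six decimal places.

m-sum 0 ✓  L=14 even ✓  5≤7≤7 ✓
Π(2lᵢ+1) = 3×13×15 = 585
triangle coeff Δ(1,6,7) = 1/1365
Σ_t [0,0]: t=0:+1/518400 = 1/518400
(3j)²=7/195 [(1 6 7; 0 0 0)], sign=-1
Σ_t [0,0]: t=0:+1/958003200 = 1/958003200
(3j)²=1/1365 [(1 6 7; -1 6 -5)], sign=+1
⇒ 4πI² = 1/65
I = (-1)√(1/65/(4π)) = -0.03498955

-0.034990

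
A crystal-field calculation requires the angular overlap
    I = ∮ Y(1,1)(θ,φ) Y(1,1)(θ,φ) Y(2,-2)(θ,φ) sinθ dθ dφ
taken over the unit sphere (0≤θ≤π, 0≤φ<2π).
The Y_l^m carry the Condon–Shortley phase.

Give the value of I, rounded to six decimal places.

Rules hold: Σm=0, L=4 even, 0≤2≤2.
N = 3·3·5 = 45
Δ = 0!·2!·2!/5! = 1/30
Racah Σ t=0..0: t=0:+1/1 = 1/1
⇒ 3j(1 1 2; 0 0 0)² = 2/15, sgn +1
Racah Σ t=0..0: t=0:+1/4 = 1/4
⇒ 3j(1 1 2; 1 1 -2)² = 1/5, sgn +1
4πI² = N·(3j₀)²·(3jₘ)² = 6/5
I = +1·√(1.2/4π) = 0.30901936

0.309019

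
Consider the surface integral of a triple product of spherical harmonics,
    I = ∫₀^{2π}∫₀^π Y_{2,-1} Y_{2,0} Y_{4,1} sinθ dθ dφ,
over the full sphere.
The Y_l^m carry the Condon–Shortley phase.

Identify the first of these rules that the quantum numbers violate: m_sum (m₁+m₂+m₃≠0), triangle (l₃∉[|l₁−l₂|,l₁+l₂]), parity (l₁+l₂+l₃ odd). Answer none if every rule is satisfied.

none

azimuthal sum: -1 + 0 + 1 = 0  ✓
0 ≤ 4 ≤ 4 (triangle on l)  ✓
L = 2 + 2 + 4 = 8 (even)  ✓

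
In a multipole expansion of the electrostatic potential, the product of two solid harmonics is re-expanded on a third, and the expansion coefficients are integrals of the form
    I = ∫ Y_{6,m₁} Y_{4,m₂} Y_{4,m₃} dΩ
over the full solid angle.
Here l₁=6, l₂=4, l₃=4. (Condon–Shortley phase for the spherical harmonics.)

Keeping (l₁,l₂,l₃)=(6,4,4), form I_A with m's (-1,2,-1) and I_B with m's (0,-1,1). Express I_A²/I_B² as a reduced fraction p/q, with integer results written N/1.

Shared (l₁,l₂,l₃)=(6,4,4): N and (l;000)² cancel in I_A²/I_B².
A: Δ = 6!·6!·2!/15! = 1/1261260; Racah Σ t=4..6: t=4:+1/3456 t=5:−1/5760 t=6:+1/172800 = 7/57600; ⇒ 3j(6 4 4; -1 2 -1)² = 21/2860, sgn -1
B: Δ = 6!·6!·2!/15! = 1/1261260; Racah Σ t=1..3: t=1:−1/28800 t=2:+1/2304 t=3:−1/2592 = 7/518400; ⇒ 3j(6 4 4; 0 -1 1)² = 1/25740, sgn -1
I_A²/I_B² = (21/2860)/(1/25740) = 189/1

189/1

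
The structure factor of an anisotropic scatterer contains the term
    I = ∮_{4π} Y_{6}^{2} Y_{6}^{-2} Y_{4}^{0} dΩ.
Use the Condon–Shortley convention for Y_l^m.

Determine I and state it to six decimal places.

m-sum 0 ✓  L=16 even ✓  0≤4≤12 ✓
Π(2lᵢ+1) = 13×13×9 = 1521
triangle coeff Δ(6,6,4) = 1/15315300
Σ_t [2,6]: t=2:+1/829440 t=3:−1/25920 t=4:+1/9216 t=5:−1/25920 t=6:+1/829440 = 7/207360
(3j)²=28/2431 [(6 6 4; 0 0 0)], sign=+1
Σ_t [0,4]: t=0:+1/23224320 t=1:−1/181440 t=2:+1/23040 t=3:−1/25920 t=4:+1/331776 = 11/4644864
(3j)²=11/55692 [(6 6 4; 2 -2 0)], sign=+1
⇒ 4πI² = 1/289
I = (+1)√(1/289/(4π)) = 0.01659381

0.016594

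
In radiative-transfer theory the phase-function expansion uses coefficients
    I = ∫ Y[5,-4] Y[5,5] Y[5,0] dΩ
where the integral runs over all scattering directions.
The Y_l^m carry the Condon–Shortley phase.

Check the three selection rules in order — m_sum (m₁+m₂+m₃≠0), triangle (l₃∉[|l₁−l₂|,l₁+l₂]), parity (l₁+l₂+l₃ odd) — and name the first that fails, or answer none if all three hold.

Σmᵢ = 1  ✗
l₃∈[|l₁−l₂|,l₁+l₂]=[0,10], have l₃=5
Σlᵢ = 15 ⇒ odd

m_sum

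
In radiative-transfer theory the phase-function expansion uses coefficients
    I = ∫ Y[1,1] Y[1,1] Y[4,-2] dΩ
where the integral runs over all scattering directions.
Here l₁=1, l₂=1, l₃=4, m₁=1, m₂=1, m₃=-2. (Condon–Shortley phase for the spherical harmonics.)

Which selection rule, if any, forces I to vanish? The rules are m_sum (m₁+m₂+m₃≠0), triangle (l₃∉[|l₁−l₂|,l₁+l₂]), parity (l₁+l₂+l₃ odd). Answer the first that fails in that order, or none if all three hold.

m₁+m₂+m₃ = 1 + 1 − 2 = 0  ✓
triangle: |1−1|=0 ≤ l₃=4 ≤ 1+1=2  ✗
parity: l₁+l₂+l₃ = 6 is even

triangle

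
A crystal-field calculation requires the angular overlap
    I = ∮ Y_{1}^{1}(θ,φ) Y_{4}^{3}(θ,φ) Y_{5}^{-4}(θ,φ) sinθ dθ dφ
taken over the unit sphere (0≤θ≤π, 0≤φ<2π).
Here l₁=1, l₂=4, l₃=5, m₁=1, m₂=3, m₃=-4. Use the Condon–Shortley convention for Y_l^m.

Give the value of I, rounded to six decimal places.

0.294638

Rules hold: Σm=0, L=10 even, 3≤5≤5.
N = 3·9·11 = 297
Δ = 0!·2!·8!/11! = 1/495
Racah Σ t=0..0: t=0:+1/576 = 1/576
⇒ 3j(1 4 5; 0 0 0)² = 5/99, sgn -1
Racah Σ t=0..0: t=0:+1/10080 = 1/10080
⇒ 3j(1 4 5; 1 3 -4)² = 4/55, sgn -1
4πI² = N·(3j₀)²·(3jₘ)² = 12/11
I = +1·√(1.09091/4π) = 0.29463840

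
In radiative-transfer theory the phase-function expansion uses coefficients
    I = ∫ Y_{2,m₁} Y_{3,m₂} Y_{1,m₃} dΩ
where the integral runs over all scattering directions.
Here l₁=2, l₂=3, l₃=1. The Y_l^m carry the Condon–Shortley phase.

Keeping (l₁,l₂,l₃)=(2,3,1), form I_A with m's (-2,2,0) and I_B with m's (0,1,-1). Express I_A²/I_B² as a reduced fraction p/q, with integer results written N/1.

l's match ⇒ only the (l;m) 3-j factors differ between A and B.
A: triangle coeff Δ(2,3,1) = 1/105; Σ_t [4,4]: t=4:+1/24 = 1/24; (3j)²=1/21 [(2 3 1; -2 2 0)], sign=-1
B: triangle coeff Δ(2,3,1) = 1/105; Σ_t [2,2]: t=2:+1/8 = 1/8; (3j)²=2/35 [(2 3 1; 0 1 -1)], sign=+1
I_A²/I_B² = (1/21)/(2/35) = 5/6

5/6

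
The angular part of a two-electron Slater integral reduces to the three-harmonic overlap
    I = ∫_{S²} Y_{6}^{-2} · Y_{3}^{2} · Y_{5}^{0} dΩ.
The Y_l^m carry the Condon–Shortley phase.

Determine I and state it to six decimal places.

Checks pass: Σm=0; 14 even; l₃=5∈[3,9].
(2·6+1)(2·3+1)(2·5+1) = 1001
Δ: 4! 8! 2! / 15! → 1/675675
sum: t=1:−1/8640 t=2:+1/2304 t=3:−1/8640 = 7/34560
3j²(6 3 5; 0 0 0) = Δ·Π!·Σ² = 7/429  (sign -1)
sum: t=3:−1/8640 t=4:+1/13824 = -1/23040
3j²(6 3 5; -2 2 0) = Δ·Π!·Σ² = 2/429  (sign +1)
combine: 4πI² = 1001·7/429·2/429 = 98/1287
take √, sign -1: I = -0.07784287

-0.077843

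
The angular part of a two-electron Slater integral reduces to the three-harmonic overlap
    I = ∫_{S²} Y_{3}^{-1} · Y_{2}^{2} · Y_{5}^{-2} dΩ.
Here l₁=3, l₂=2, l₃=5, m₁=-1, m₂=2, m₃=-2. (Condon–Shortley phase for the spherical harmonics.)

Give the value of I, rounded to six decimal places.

0.000000

Σmᵢ = -1 ≠ 0, so the φ-integral vanishes; I = 0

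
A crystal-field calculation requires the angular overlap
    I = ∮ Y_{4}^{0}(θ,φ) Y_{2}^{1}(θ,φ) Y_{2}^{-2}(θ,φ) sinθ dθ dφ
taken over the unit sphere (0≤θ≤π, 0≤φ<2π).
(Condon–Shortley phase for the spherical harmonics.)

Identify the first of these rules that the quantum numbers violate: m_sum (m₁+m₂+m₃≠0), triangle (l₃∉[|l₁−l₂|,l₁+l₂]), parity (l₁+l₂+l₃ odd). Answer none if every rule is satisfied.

m_sum

m₁+m₂+m₃ = 0 + 1 − 2 = -1  ✗
triangle: |4−2|=2 ≤ l₃=2 ≤ 4+2=6
parity: l₁+l₂+l₃ = 8 is even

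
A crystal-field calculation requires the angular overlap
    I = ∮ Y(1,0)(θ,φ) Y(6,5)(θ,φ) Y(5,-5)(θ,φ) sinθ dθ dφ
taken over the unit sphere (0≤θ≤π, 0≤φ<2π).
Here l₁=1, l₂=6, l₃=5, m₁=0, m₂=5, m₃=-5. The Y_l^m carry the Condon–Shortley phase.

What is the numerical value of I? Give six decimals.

m-sum 0 ✓  L=12 even ✓  5≤5≤7 ✓
Π(2lᵢ+1) = 3×13×11 = 429
triangle coeff Δ(1,6,5) = 1/858
Σ_t [1,1]: t=1:−1/14400 = -1/14400
(3j)²=6/143 [(1 6 5; 0 0 0)], sign=+1
Σ_t [1,1]: t=1:−1/3628800 = -1/3628800
(3j)²=1/78 [(1 6 5; 0 5 -5)], sign=-1
⇒ 4πI² = 3/13
I = (-1)√(3/13/(4π)) = -0.13551395

-0.135514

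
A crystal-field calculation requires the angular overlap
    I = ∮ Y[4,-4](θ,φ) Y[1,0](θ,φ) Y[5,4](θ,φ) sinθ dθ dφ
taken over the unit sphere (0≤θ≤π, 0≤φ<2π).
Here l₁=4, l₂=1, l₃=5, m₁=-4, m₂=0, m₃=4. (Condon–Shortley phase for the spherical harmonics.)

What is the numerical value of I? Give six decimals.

0.147319

Checks pass: Σm=0; 10 even; l₃=5∈[3,5].
(2·4+1)(2·1+1)(2·5+1) = 297
Δ: 0! 8! 2! / 11! → 1/495
sum: t=0:+1/576 = 1/576
3j²(4 1 5; 0 0 0) = Δ·Π!·Σ² = 5/99  (sign -1)
sum: t=0:+1/40320 = 1/40320
3j²(4 1 5; -4 0 4) = Δ·Π!·Σ² = 1/55  (sign -1)
combine: 4πI² = 297·5/99·1/55 = 3/11
take √, sign +1: I = 0.14731920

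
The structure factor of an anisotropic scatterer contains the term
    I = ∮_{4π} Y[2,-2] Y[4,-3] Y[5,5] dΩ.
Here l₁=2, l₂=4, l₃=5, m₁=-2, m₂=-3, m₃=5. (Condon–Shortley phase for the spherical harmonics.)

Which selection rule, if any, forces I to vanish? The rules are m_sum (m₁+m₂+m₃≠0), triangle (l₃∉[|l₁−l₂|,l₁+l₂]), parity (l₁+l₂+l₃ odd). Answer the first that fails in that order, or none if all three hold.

azimuthal sum: -2 − 3 + 5 = 0  ✓
2 ≤ 5 ≤ 6 (triangle on l)  ✓
L = 2 + 4 + 5 = 11 (odd)  ✗

parity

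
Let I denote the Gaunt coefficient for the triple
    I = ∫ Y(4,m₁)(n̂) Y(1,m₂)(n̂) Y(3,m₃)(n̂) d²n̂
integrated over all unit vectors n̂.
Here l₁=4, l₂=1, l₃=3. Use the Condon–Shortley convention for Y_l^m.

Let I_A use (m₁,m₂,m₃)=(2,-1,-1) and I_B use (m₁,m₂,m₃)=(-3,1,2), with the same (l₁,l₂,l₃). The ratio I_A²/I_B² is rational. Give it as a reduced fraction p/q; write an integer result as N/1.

l's match ⇒ only the (l;m) 3-j factors differ between A and B.
A: triangle coeff Δ(4,1,3) = 1/252; Σ_t [0,0]: t=0:+1/96 = 1/96; (3j)²=5/84 [(4 1 3; 2 -1 -1)], sign=+1
B: triangle coeff Δ(4,1,3) = 1/252; Σ_t [2,2]: t=2:+1/240 = 1/240; (3j)²=1/12 [(4 1 3; -3 1 2)], sign=-1
I_A²/I_B² = (5/84)/(1/12) = 5/7

5/7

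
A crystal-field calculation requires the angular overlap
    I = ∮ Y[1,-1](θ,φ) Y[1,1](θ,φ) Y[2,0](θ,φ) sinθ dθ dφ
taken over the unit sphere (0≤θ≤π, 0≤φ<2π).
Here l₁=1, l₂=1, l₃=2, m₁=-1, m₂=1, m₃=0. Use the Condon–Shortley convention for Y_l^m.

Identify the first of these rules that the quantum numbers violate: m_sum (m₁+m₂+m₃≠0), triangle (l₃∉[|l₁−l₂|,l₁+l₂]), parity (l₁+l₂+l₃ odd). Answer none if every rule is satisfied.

none

Σmᵢ = 0  ✓
l₃∈[|l₁−l₂|,l₁+l₂]=[0,2], have l₃=2  ✓
Σlᵢ = 4 ⇒ even  ✓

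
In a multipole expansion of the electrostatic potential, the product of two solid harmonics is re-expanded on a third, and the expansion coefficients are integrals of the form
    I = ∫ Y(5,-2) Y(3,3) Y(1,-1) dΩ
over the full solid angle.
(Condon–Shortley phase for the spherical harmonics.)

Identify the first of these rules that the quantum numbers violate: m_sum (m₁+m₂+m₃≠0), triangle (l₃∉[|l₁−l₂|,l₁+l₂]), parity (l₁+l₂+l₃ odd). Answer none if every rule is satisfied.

triangle

Σmᵢ = 0  ✓
l₃∈[|l₁−l₂|,l₁+l₂]=[2,8], have l₃=1  ✗
Σlᵢ = 9 ⇒ odd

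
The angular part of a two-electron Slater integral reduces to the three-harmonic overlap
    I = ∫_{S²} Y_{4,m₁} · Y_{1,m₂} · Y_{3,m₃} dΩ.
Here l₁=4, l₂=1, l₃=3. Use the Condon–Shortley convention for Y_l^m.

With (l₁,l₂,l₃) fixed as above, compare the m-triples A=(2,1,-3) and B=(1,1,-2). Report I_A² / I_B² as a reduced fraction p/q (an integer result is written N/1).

Shared (l₁,l₂,l₃)=(4,1,3): N and (l;000)² cancel in I_A²/I_B².
A: Δ = 2!·6!·0!/9! = 1/252; Racah Σ t=2..2: t=2:+1/1440 = 1/1440; ⇒ 3j(4 1 3; 2 1 -3)² = 1/252, sgn +1
B: Δ = 2!·6!·0!/9! = 1/252; Racah Σ t=2..2: t=2:+1/240 = 1/240; ⇒ 3j(4 1 3; 1 1 -2)² = 1/84, sgn -1
I_A²/I_B² = (1/252)/(1/84) = 1/3

1/3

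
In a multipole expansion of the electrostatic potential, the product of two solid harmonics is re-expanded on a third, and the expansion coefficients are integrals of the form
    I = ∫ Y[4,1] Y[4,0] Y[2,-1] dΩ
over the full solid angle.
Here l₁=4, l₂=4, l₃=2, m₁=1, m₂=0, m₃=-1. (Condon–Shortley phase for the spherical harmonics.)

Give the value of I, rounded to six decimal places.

Checks pass: Σm=0; 10 even; l₃=2∈[0,8].
(2·4+1)(2·4+1)(2·2+1) = 405
Δ: 6! 2! 2! / 11! → 1/13860
sum: t=2:+1/192 t=3:−1/36 t=4:+1/192 = -5/288
3j²(4 4 2; 0 0 0) = Δ·Π!·Σ² = 20/693  (sign -1)
sum: t=2:+1/96 t=3:−1/72 = -1/288
3j²(4 4 2; 1 0 -1) = Δ·Π!·Σ² = 1/462  (sign +1)
combine: 4πI² = 405·20/693·1/462 = 150/5929
take √, sign -1: I = -0.04486937

-0.044869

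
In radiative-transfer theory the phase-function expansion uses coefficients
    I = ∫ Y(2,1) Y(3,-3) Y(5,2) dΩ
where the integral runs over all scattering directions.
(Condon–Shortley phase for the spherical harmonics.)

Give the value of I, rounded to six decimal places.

m-sum 0 ✓  L=10 even ✓  1≤5≤5 ✓
Π(2lᵢ+1) = 5×7×11 = 385
triangle coeff Δ(2,3,5) = 1/2310
Σ_t [0,0]: t=0:+1/144 = 1/144
(3j)²=10/231 [(2 3 5; 0 0 0)], sign=-1
Σ_t [0,0]: t=0:+1/4320 = 1/4320
(3j)²=1/330 [(2 3 5; 1 -3 2)], sign=-1
⇒ 4πI² = 5/99
I = (+1)√(5/99/(4π)) = 0.06339609

0.063396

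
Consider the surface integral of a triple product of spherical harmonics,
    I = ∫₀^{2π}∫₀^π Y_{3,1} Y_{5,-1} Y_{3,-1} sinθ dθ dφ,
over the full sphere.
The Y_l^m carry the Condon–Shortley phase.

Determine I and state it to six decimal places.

0.000000

Σmᵢ = -1 ≠ 0, so the φ-integral vanishes; I = 0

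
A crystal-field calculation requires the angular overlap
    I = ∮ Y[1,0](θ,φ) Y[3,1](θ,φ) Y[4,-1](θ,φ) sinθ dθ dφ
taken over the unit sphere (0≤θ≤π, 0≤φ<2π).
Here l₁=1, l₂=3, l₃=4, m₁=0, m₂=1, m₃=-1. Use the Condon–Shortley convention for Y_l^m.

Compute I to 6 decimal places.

Checks pass: Σm=0; 8 even; l₃=4∈[2,4].
(2·1+1)(2·3+1)(2·4+1) = 189
Δ: 0! 2! 6! / 9! → 1/252
sum: t=0:+1/36 = 1/36
3j²(1 3 4; 0 0 0) = Δ·Π!·Σ² = 4/63  (sign +1)
sum: t=0:+1/48 = 1/48
3j²(1 3 4; 0 1 -1) = Δ·Π!·Σ² = 5/84  (sign -1)
combine: 4πI² = 189·4/63·5/84 = 5/7
take √, sign -1: I = -0.23841361

-0.238414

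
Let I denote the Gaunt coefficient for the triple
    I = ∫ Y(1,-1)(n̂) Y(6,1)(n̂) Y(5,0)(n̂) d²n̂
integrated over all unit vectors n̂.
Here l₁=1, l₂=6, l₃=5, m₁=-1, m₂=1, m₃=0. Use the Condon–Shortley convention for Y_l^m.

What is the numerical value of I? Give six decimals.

-0.187239

Checks pass: Σm=0; 12 even; l₃=5∈[5,7].
(2·1+1)(2·6+1)(2·5+1) = 429
Δ: 2! 0! 10! / 13! → 1/858
sum: t=1:−1/14400 = -1/14400
3j²(1 6 5; 0 0 0) = Δ·Π!·Σ² = 6/143  (sign +1)
sum: t=2:+1/28800 = 1/28800
3j²(1 6 5; -1 1 0) = Δ·Π!·Σ² = 7/286  (sign -1)
combine: 4πI² = 429·6/143·7/286 = 63/143
take √, sign -1: I = -0.18723944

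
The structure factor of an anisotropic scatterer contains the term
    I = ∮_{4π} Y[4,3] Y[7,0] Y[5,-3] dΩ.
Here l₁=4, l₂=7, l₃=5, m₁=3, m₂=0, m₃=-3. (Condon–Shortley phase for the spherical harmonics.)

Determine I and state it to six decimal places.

Rules hold: Σm=0, L=16 even, 3≤5≤11.
N = 9·15·11 = 1485
Δ = 6!·2!·8!/17! = 1/6126120
Racah Σ t=2..4: t=2:+1/69120 t=3:−1/20736 t=4:+1/69120 = -1/51840
⇒ 3j(4 7 5; 0 0 0)² = 280/21879, sgn +1
Racah Σ t=0..1: t=0:+1/3628800 t=1:−1/345600 = -19/7257600
⇒ 3j(4 7 5; 3 0 -3)² = 2527/218790, sgn -1
4πI² = N·(3j₀)²·(3jₘ)² = 353780/1611753
I = -1·√(0.2195/4π) = -0.13216378

-0.132164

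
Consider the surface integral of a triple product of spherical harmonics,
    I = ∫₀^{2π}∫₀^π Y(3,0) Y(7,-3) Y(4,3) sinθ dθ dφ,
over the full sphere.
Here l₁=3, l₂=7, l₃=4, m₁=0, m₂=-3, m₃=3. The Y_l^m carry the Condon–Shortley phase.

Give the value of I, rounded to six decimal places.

-0.147623

Rules hold: Σm=0, L=14 even, 4≤4≤10.
N = 7·15·9 = 945
Δ = 6!·0!·8!/15! = 1/45045
Racah Σ t=3..3: t=3:−1/20736 = -1/20736
⇒ 3j(3 7 4; 0 0 0)² = 35/1287, sgn -1
Racah Σ t=3..3: t=3:−1/181440 = -1/181440
⇒ 3j(3 7 4; 0 -3 3)² = 32/3003, sgn +1
4πI² = N·(3j₀)²·(3jₘ)² = 5600/20449
I = -1·√(0.273852/4π) = -0.14762267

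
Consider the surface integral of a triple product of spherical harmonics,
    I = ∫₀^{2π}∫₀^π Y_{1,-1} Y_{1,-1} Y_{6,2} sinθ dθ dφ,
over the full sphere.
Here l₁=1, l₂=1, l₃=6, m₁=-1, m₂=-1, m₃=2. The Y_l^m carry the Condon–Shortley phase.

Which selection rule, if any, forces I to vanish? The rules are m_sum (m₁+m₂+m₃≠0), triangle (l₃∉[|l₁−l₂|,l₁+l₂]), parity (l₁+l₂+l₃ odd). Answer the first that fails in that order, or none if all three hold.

m₁+m₂+m₃ = -1 − 1 + 2 = 0  ✓
triangle: |1−1|=0 ≤ l₃=6 ≤ 1+1=2  ✗
parity: l₁+l₂+l₃ = 8 is even

triangle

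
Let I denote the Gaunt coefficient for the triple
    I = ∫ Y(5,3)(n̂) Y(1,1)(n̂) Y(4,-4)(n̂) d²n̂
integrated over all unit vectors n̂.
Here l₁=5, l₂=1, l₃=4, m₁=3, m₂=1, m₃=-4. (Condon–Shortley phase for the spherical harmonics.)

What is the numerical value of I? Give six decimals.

-0.049106

Rules hold: Σm=0, L=10 even, 4≤4≤6.
N = 11·3·9 = 297
Δ = 2!·8!·0!/11! = 1/495
Racah Σ t=1..1: t=1:−1/576 = -1/576
⇒ 3j(5 1 4; 0 0 0)² = 5/99, sgn -1
Racah Σ t=2..2: t=2:+1/80640 = 1/80640
⇒ 3j(5 1 4; 3 1 -4)² = 1/495, sgn +1
4πI² = N·(3j₀)²·(3jₘ)² = 1/33
I = -1·√(0.030303/4π) = -0.04910640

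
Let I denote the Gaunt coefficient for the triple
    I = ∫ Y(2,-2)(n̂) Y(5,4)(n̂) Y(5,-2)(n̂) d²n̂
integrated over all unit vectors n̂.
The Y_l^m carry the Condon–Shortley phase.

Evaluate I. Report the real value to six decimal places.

Rules hold: Σm=0, L=12 even, 3≤5≤7.
N = 5·11·11 = 605
Δ = 2!·2!·8!/13! = 1/38610
Racah Σ t=0..2: t=0:+1/2880 t=1:−1/576 t=2:+1/2880 = -1/960
⇒ 3j(2 5 5; 0 0 0)² = 10/429, sgn +1
Racah Σ t=2..2: t=2:+1/20160 = 1/20160
⇒ 3j(2 5 5; -2 4 -2)² = 12/715, sgn -1
4πI² = N·(3j₀)²·(3jₘ)² = 40/169
I = -1·√(0.236686/4π) = -0.13724032

-0.137240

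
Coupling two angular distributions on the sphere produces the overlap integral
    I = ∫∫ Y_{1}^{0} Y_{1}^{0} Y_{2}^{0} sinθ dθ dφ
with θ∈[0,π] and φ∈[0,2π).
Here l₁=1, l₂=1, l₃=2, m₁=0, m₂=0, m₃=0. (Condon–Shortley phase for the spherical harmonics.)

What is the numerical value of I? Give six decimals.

0.252313

Rules hold: Σm=0, L=4 even, 0≤2≤2.
N = 3·3·5 = 45
Δ = 0!·2!·2!/5! = 1/30
Racah Σ t=0..0: t=0:+1/1 = 1/1
⇒ 3j(1 1 2; 0 0 0)² = 2/15, sgn +1
(m-triple is (0,0,0) — same symbol as above.)
4πI² = N·(3j₀)²·(3jₘ)² = 4/5
I = +1·√(0.8/4π) = 0.25231325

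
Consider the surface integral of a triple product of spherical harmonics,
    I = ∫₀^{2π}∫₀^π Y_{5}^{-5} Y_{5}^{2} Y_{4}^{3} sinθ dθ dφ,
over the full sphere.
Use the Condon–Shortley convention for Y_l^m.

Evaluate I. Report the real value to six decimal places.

m-sum 0 ✓  L=14 even ✓  0≤4≤10 ✓
Π(2lᵢ+1) = 11×11×9 = 1089
triangle coeff Δ(5,5,4) = 1/3153150
Σ_t [1,5]: t=1:−1/69120 t=2:+1/1728 t=3:−1/576 t=4:+1/1728 t=5:−1/69120 = -7/11520
(3j)²=2/143 [(5 5 4; 0 0 0)], sign=-1
Σ_t [6,6]: t=6:+1/103680 = 1/103680
(3j)²=7/429 [(5 5 4; -5 2 3)], sign=-1
⇒ 4πI² = 42/169
I = (+1)√(42/169/(4π)) = 0.14062948

0.140629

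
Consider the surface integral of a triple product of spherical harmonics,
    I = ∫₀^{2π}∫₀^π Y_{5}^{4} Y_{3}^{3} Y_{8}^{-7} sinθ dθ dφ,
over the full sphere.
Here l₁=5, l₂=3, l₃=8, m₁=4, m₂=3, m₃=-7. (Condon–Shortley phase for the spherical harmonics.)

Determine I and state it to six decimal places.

Checks pass: Σm=0; 16 even; l₃=8∈[2,8].
(2·5+1)(2·3+1)(2·8+1) = 1309
Δ: 0! 10! 6! / 17! → 1/136136
sum: t=0:+1/518400 = 1/518400
3j²(5 3 8; 0 0 0) = Δ·Π!·Σ² = 56/2431  (sign +1)
sum: t=0:+1/261273600 = 1/261273600
3j²(5 3 8; 4 3 -7) = Δ·Π!·Σ² = 5/136  (sign -1)
combine: 4πI² = 1309·56/2431·5/136 = 245/221
take √, sign -1: I = -0.29701746

-0.297017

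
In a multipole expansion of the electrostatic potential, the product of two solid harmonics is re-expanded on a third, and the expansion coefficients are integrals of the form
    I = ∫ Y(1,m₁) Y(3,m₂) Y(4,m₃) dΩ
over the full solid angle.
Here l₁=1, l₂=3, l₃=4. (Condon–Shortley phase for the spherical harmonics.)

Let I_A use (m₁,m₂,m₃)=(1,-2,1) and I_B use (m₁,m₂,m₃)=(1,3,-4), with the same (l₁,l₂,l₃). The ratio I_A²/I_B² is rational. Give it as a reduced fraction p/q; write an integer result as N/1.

l's match ⇒ only the (l;m) 3-j factors differ between A and B.
A: triangle coeff Δ(1,3,4) = 1/252; Σ_t [0,0]: t=0:+1/240 = 1/240; (3j)²=1/84 [(1 3 4; 1 -2 1)], sign=-1
B: triangle coeff Δ(1,3,4) = 1/252; Σ_t [0,0]: t=0:+1/1440 = 1/1440; (3j)²=1/9 [(1 3 4; 1 3 -4)], sign=+1
I_A²/I_B² = (1/84)/(1/9) = 3/28

3/28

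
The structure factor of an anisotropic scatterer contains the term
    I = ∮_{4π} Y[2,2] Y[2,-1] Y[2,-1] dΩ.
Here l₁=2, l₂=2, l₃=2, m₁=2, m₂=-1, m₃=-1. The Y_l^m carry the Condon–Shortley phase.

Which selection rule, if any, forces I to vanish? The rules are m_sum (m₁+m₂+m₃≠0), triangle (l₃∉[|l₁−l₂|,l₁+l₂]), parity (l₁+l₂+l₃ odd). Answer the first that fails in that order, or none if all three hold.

none

azimuthal sum: 2 − 1 − 1 = 0  ✓
0 ≤ 2 ≤ 4 (triangle on l)  ✓
L = 2 + 2 + 2 = 6 (even)  ✓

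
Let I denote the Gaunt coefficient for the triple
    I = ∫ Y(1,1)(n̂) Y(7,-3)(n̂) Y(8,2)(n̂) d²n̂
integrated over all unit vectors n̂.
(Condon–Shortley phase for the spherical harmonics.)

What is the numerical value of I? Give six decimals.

m-sum 0 ✓  L=16 even ✓  6≤8≤8 ✓
Π(2lᵢ+1) = 3×15×17 = 765
triangle coeff Δ(1,7,8) = 1/2040
Σ_t [0,0]: t=0:+1/25401600 = 1/25401600
(3j)²=8/255 [(1 7 8; 0 0 0)], sign=+1
Σ_t [0,0]: t=0:+1/174182400 = 1/174182400
(3j)²=1/136 [(1 7 8; 1 -3 2)], sign=+1
⇒ 4πI² = 3/17
I = (+1)√(3/17/(4π)) = 0.11850352

0.118504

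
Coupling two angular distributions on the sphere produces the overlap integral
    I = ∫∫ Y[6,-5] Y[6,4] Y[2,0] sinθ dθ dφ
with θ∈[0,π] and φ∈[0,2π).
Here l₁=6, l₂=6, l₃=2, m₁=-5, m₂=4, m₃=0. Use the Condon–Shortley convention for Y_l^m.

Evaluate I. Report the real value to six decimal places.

-5 + 4 + 0 = -1 ≠ 0: azimuthal integral kills it; I = 0

0.000000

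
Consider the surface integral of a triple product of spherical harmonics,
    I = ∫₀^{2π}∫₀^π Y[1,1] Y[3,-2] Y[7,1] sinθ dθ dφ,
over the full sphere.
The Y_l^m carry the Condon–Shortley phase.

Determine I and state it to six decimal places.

0.000000

triangle: need 2≤l₃≤4, have 7; I=0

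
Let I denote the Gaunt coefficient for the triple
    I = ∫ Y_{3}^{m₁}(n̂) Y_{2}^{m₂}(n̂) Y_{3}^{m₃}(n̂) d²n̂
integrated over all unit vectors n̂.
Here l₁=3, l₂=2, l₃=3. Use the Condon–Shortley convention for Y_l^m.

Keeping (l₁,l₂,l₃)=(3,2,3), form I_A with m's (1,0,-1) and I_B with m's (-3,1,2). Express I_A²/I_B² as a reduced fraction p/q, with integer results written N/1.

9/25

Same 3,2,3: normalisation and zero-m 3j drop out of the ratio.
A: Δ: 2! 4! 2! / 9! → 1/3780; sum: t=0:+1/16 t=1:−1/6 t=2:+1/96 = -3/32; 3j²(3 2 3; 1 0 -1) = Δ·Π!·Σ² = 3/140  (sign -1)
B: Δ: 2! 4! 2! / 9! → 1/3780; sum: t=2:+1/48 = 1/48; 3j²(3 2 3; -3 1 2) = Δ·Π!·Σ² = 5/84  (sign -1)
I_A²/I_B² = (3/140)/(5/84) = 9/25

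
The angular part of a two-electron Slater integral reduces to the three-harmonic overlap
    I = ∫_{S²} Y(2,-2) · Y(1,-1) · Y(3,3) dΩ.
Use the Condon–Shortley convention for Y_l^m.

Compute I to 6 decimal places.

-0.319865

m-sum 0 ✓  L=6 even ✓  1≤3≤3 ✓
Π(2lᵢ+1) = 5×3×7 = 105
triangle coeff Δ(2,1,3) = 1/105
Σ_t [0,0]: t=0:+1/4 = 1/4
(3j)²=3/35 [(2 1 3; 0 0 0)], sign=-1
Σ_t [0,0]: t=0:+1/48 = 1/48
(3j)²=1/7 [(2 1 3; -2 -1 3)], sign=+1
⇒ 4πI² = 9/7
I = (-1)√(9/7/(4π)) = -0.31986543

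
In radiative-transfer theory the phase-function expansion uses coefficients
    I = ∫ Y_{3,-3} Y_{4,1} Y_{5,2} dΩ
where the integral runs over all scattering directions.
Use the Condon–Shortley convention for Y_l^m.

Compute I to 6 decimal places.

-0.179179

Checks pass: Σm=0; 12 even; l₃=5∈[1,7].
(2·3+1)(2·4+1)(2·5+1) = 693
Δ: 2! 4! 6! / 13! → 1/180180
sum: t=0:+1/576 t=1:−1/144 t=2:+1/576 = -1/288
3j²(3 4 5; 0 0 0) = Δ·Π!·Σ² = 20/1001  (sign +1)
sum: t=2:+1/1728 = 1/1728
3j²(3 4 5; -3 1 2) = Δ·Π!·Σ² = 25/858  (sign -1)
combine: 4πI² = 693·20/1001·25/858 = 750/1859
take √, sign -1: I = -0.17917854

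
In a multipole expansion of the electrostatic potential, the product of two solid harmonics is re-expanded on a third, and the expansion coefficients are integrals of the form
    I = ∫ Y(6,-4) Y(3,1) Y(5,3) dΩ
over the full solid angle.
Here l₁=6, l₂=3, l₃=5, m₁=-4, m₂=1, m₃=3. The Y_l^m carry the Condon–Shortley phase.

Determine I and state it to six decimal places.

0.113950

Checks pass: Σm=0; 14 even; l₃=5∈[3,9].
(2·6+1)(2·3+1)(2·5+1) = 1001
Δ: 4! 8! 2! / 15! → 1/675675
sum: t=1:−1/8640 t=2:+1/2304 t=3:−1/8640 = 7/34560
3j²(6 3 5; 0 0 0) = Δ·Π!·Σ² = 7/429  (sign -1)
sum: t=2:+1/322560 t=3:−1/30240 t=4:+1/69120 = -1/64512
3j²(6 3 5; -4 1 3) = Δ·Π!·Σ² = 10/1001  (sign -1)
combine: 4πI² = 1001·7/429·10/1001 = 70/429
take √, sign +1: I = 0.11395029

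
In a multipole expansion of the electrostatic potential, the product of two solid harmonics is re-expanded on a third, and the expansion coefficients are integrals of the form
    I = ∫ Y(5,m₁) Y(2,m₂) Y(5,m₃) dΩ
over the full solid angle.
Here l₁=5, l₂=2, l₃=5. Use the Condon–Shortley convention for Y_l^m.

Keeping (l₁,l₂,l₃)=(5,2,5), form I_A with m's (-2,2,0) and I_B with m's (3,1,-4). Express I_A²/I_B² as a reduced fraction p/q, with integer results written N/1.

20/21

l's match ⇒ only the (l;m) 3-j factors differ between A and B.
A: triangle coeff Δ(5,2,5) = 1/38610; Σ_t [2,2]: t=2:+1/2880 = 1/2880; (3j)²=14/429 [(5 2 5; -2 2 0)], sign=-1
B: triangle coeff Δ(5,2,5) = 1/38610; Σ_t [1,2]: t=1:−1/10080 t=2:+1/80640 = -1/11520; (3j)²=49/1430 [(5 2 5; 3 1 -4)], sign=+1
I_A²/I_B² = (14/429)/(49/1430) = 20/21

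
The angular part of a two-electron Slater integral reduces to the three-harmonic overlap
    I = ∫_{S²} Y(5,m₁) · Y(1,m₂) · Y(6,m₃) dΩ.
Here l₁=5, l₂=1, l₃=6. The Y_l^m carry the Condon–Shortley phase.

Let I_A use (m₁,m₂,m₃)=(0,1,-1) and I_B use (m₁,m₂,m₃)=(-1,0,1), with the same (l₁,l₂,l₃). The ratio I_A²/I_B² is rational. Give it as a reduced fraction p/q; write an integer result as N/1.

3/5

Shared (l₁,l₂,l₃)=(5,1,6): N and (l;000)² cancel in I_A²/I_B².
A: Δ = 0!·10!·2!/13! = 1/858; Racah Σ t=0..0: t=0:+1/28800 = 1/28800; ⇒ 3j(5 1 6; 0 1 -1)² = 7/286, sgn -1
B: Δ = 0!·10!·2!/13! = 1/858; Racah Σ t=0..0: t=0:+1/17280 = 1/17280; ⇒ 3j(5 1 6; -1 0 1)² = 35/858, sgn -1
I_A²/I_B² = (7/286)/(35/858) = 3/5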